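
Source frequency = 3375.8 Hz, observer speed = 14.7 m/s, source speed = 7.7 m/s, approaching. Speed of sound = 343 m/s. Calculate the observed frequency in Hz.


Given values:
  f_s = 3375.8 Hz, v_o = 14.7 m/s, v_s = 7.7 m/s
  Direction: approaching
Formula: f_o = f_s * (c + v_o) / (c - v_s)
Numerator: c + v_o = 343 + 14.7 = 357.7
Denominator: c - v_s = 343 - 7.7 = 335.3
f_o = 3375.8 * 357.7 / 335.3 = 3601.32

3601.32 Hz


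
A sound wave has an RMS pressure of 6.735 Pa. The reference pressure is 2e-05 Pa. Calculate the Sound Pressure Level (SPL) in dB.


Given values:
  p = 6.735 Pa
  p_ref = 2e-05 Pa
Formula: SPL = 20 * log10(p / p_ref)
Compute ratio: p / p_ref = 6.735 / 2e-05 = 336750
Compute log10: log10(336750) = 5.527308
Multiply: SPL = 20 * 5.527308 = 110.55

110.55 dB


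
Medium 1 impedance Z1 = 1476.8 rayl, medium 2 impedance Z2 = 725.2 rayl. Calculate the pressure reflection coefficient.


Given values:
  Z1 = 1476.8 rayl, Z2 = 725.2 rayl
Formula: R = (Z2 - Z1) / (Z2 + Z1)
Numerator: Z2 - Z1 = 725.2 - 1476.8 = -751.6
Denominator: Z2 + Z1 = 725.2 + 1476.8 = 2202.0
R = -751.6 / 2202.0 = -0.3413

-0.3413


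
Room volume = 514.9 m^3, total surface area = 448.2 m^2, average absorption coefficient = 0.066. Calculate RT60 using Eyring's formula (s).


Given values:
  V = 514.9 m^3, S = 448.2 m^2, alpha = 0.066
Formula: RT60 = 0.161 * V / (-S * ln(1 - alpha))
Compute ln(1 - 0.066) = ln(0.934) = -0.068279
Denominator: -448.2 * -0.068279 = 30.6026
Numerator: 0.161 * 514.9 = 82.8989
RT60 = 82.8989 / 30.6026 = 2.709

2.709 s


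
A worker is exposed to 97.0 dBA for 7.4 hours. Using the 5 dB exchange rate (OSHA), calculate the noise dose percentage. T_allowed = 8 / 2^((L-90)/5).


Given values:
  L = 97.0 dBA, T = 7.4 hours
Formula: T_allowed = 8 / 2^((L - 90) / 5)
Compute exponent: (97.0 - 90) / 5 = 1.4
Compute 2^(1.4) = 2.639016
T_allowed = 8 / 2.639016 = 3.031433 hours
Dose = (T / T_allowed) * 100
Dose = (7.4 / 3.031433) * 100 = 244.11

244.11 %


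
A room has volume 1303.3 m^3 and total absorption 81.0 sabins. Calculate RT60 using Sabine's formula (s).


Given values:
  V = 1303.3 m^3
  A = 81.0 sabins
Formula: RT60 = 0.161 * V / A
Numerator: 0.161 * 1303.3 = 209.8313
RT60 = 209.8313 / 81.0 = 2.591

2.591 s


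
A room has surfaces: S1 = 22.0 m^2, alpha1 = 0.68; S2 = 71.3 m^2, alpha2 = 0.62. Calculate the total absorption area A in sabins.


Given surfaces:
  Surface 1: 22.0 * 0.68 = 14.96
  Surface 2: 71.3 * 0.62 = 44.206
Formula: A = sum(Si * alpha_i)
A = 14.96 + 44.206
A = 59.17

59.17 sabins


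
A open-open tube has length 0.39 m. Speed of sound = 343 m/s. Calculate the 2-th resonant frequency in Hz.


Given values:
  Tube type: open-open, L = 0.39 m, c = 343 m/s, n = 2
Formula: f_n = n * c / (2 * L)
Compute 2 * L = 2 * 0.39 = 0.78
f = 2 * 343 / 0.78
f = 879.49

879.49 Hz


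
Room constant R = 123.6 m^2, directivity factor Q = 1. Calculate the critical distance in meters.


Given values:
  R = 123.6 m^2, Q = 1
Formula: d_c = 0.141 * sqrt(Q * R)
Compute Q * R = 1 * 123.6 = 123.6
Compute sqrt(123.6) = 11.1176
d_c = 0.141 * 11.1176 = 1.568

1.568 m


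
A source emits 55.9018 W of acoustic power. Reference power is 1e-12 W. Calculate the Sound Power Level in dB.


Given values:
  W = 55.9018 W
  W_ref = 1e-12 W
Formula: SWL = 10 * log10(W / W_ref)
Compute ratio: W / W_ref = 55901800000000
Compute log10: log10(55901800000000) = 13.747426
Multiply: SWL = 10 * 13.747426 = 137.47

137.47 dB


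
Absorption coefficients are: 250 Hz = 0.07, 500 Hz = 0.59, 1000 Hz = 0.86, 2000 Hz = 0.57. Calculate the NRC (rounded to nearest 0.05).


Given values:
  a_250 = 0.07, a_500 = 0.59
  a_1000 = 0.86, a_2000 = 0.57
Formula: NRC = (a250 + a500 + a1000 + a2000) / 4
Sum = 0.07 + 0.59 + 0.86 + 0.57 = 2.09
NRC = 2.09 / 4 = 0.5225
Rounded to nearest 0.05: 0.5

0.5


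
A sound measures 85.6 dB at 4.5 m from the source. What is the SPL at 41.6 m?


Given values:
  SPL1 = 85.6 dB, r1 = 4.5 m, r2 = 41.6 m
Formula: SPL2 = SPL1 - 20 * log10(r2 / r1)
Compute ratio: r2 / r1 = 41.6 / 4.5 = 9.2444
Compute log10: log10(9.2444) = 0.965879
Compute drop: 20 * 0.965879 = 19.3176
SPL2 = 85.6 - 19.3176 = 66.28

66.28 dB


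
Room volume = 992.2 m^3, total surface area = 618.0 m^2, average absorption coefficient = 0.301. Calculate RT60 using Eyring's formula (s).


Given values:
  V = 992.2 m^3, S = 618.0 m^2, alpha = 0.301
Formula: RT60 = 0.161 * V / (-S * ln(1 - alpha))
Compute ln(1 - 0.301) = ln(0.699) = -0.358105
Denominator: -618.0 * -0.358105 = 221.3089
Numerator: 0.161 * 992.2 = 159.7442
RT60 = 159.7442 / 221.3089 = 0.722

0.722 s


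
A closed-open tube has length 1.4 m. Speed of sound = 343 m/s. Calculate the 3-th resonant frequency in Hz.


Given values:
  Tube type: closed-open, L = 1.4 m, c = 343 m/s, n = 3
Formula: f_n = (2n - 1) * c / (4 * L)
Compute 2n - 1 = 2*3 - 1 = 5
Compute 4 * L = 4 * 1.4 = 5.6
f = 5 * 343 / 5.6
f = 306.25

306.25 Hz


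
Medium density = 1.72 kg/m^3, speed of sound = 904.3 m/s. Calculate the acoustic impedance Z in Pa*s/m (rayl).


Given values:
  rho = 1.72 kg/m^3
  c = 904.3 m/s
Formula: Z = rho * c
Z = 1.72 * 904.3
Z = 1555.4

1555.4 rayl


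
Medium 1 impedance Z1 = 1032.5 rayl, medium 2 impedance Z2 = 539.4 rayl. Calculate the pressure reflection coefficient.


Given values:
  Z1 = 1032.5 rayl, Z2 = 539.4 rayl
Formula: R = (Z2 - Z1) / (Z2 + Z1)
Numerator: Z2 - Z1 = 539.4 - 1032.5 = -493.1
Denominator: Z2 + Z1 = 539.4 + 1032.5 = 1571.9
R = -493.1 / 1571.9 = -0.3137

-0.3137


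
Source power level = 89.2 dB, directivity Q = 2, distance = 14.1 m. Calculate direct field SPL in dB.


Given values:
  Lw = 89.2 dB, Q = 2, r = 14.1 m
Formula: SPL = Lw + 10 * log10(Q / (4 * pi * r^2))
Compute 4 * pi * r^2 = 4 * pi * 14.1^2 = 2498.3201
Compute Q / denom = 2 / 2498.3201 = 0.00080054
Compute 10 * log10(0.00080054) = -30.9662
SPL = 89.2 + (-30.9662) = 58.23

58.23 dB


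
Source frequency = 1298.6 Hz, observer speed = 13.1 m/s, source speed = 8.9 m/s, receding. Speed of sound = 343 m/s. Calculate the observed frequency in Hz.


Given values:
  f_s = 1298.6 Hz, v_o = 13.1 m/s, v_s = 8.9 m/s
  Direction: receding
Formula: f_o = f_s * (c - v_o) / (c + v_s)
Numerator: c - v_o = 343 - 13.1 = 329.9
Denominator: c + v_s = 343 + 8.9 = 351.9
f_o = 1298.6 * 329.9 / 351.9 = 1217.41

1217.41 Hz


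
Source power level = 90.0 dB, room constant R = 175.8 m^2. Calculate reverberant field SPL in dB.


Given values:
  Lw = 90.0 dB, R = 175.8 m^2
Formula: SPL = Lw + 10 * log10(4 / R)
Compute 4 / R = 4 / 175.8 = 0.022753
Compute 10 * log10(0.022753) = -16.4296
SPL = 90.0 + (-16.4296) = 73.57

73.57 dB


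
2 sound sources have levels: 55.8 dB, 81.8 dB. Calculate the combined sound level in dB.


Formula: L_total = 10 * log10( sum(10^(Li/10)) )
  Source 1: 10^(55.8/10) = 380189.3963
  Source 2: 10^(81.8/10) = 151356124.8436
Sum of linear values = 151736314.2399
L_total = 10 * log10(151736314.2399) = 81.81

81.81 dB


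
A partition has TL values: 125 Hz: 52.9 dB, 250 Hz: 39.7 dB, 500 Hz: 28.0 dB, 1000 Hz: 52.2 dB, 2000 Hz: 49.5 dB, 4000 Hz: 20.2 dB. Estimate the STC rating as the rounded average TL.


Given TL values at each frequency:
  125 Hz: 52.9 dB
  250 Hz: 39.7 dB
  500 Hz: 28.0 dB
  1000 Hz: 52.2 dB
  2000 Hz: 49.5 dB
  4000 Hz: 20.2 dB
Formula: STC ~ round(average of TL values)
Sum = 52.9 + 39.7 + 28.0 + 52.2 + 49.5 + 20.2 = 242.5
Average = 242.5 / 6 = 40.42
Rounded: 40

40


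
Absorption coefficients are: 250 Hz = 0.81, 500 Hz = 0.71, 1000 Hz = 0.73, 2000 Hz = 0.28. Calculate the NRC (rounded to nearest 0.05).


Given values:
  a_250 = 0.81, a_500 = 0.71
  a_1000 = 0.73, a_2000 = 0.28
Formula: NRC = (a250 + a500 + a1000 + a2000) / 4
Sum = 0.81 + 0.71 + 0.73 + 0.28 = 2.53
NRC = 2.53 / 4 = 0.6325
Rounded to nearest 0.05: 0.65

0.65


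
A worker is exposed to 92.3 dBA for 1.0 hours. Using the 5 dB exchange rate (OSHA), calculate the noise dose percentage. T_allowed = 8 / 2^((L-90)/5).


Given values:
  L = 92.3 dBA, T = 1.0 hours
Formula: T_allowed = 8 / 2^((L - 90) / 5)
Compute exponent: (92.3 - 90) / 5 = 0.46
Compute 2^(0.46) = 1.375542
T_allowed = 8 / 1.375542 = 5.815889 hours
Dose = (T / T_allowed) * 100
Dose = (1.0 / 5.815889) * 100 = 17.19

17.19 %


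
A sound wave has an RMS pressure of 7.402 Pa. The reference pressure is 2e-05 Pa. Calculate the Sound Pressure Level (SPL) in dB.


Given values:
  p = 7.402 Pa
  p_ref = 2e-05 Pa
Formula: SPL = 20 * log10(p / p_ref)
Compute ratio: p / p_ref = 7.402 / 2e-05 = 370100
Compute log10: log10(370100) = 5.568319
Multiply: SPL = 20 * 5.568319 = 111.37

111.37 dB


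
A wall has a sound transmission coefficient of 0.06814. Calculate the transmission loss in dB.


Given values:
  tau = 0.06814
Formula: TL = 10 * log10(1 / tau)
Compute 1 / tau = 1 / 0.06814 = 14.6757
Compute log10(14.6757) = 1.166599
TL = 10 * 1.166599 = 11.67

11.67 dB


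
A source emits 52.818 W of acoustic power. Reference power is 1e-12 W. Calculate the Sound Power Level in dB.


Given values:
  W = 52.818 W
  W_ref = 1e-12 W
Formula: SWL = 10 * log10(W / W_ref)
Compute ratio: W / W_ref = 52818000000000
Compute log10: log10(52818000000000) = 13.722782
Multiply: SWL = 10 * 13.722782 = 137.23

137.23 dB


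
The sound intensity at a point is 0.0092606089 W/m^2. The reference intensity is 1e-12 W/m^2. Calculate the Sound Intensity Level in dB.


Given values:
  I = 0.0092606089 W/m^2
  I_ref = 1e-12 W/m^2
Formula: SIL = 10 * log10(I / I_ref)
Compute ratio: I / I_ref = 9260608900
Compute log10: log10(9260608900) = 9.96664
Multiply: SIL = 10 * 9.96664 = 99.67

99.67 dB


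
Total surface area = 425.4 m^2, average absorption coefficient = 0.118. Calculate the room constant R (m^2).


Given values:
  S = 425.4 m^2, alpha = 0.118
Formula: R = S * alpha / (1 - alpha)
Numerator: 425.4 * 0.118 = 50.1972
Denominator: 1 - 0.118 = 0.882
R = 50.1972 / 0.882 = 56.91

56.91 m^2


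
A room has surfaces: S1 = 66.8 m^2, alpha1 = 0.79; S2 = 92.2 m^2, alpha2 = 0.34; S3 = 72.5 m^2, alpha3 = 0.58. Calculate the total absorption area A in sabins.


Given surfaces:
  Surface 1: 66.8 * 0.79 = 52.772
  Surface 2: 92.2 * 0.34 = 31.348
  Surface 3: 72.5 * 0.58 = 42.05
Formula: A = sum(Si * alpha_i)
A = 52.772 + 31.348 + 42.05
A = 126.17

126.17 sabins


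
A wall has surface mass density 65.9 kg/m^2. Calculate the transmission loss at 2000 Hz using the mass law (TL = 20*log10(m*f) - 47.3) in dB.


Given values:
  m = 65.9 kg/m^2, f = 2000 Hz
Formula: TL = 20 * log10(m * f) - 47.3
Compute m * f = 65.9 * 2000 = 131800.0
Compute log10(131800.0) = 5.119915
Compute 20 * 5.119915 = 102.3983
TL = 102.3983 - 47.3 = 55.1

55.1 dB


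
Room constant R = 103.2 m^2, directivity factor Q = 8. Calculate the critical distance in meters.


Given values:
  R = 103.2 m^2, Q = 8
Formula: d_c = 0.141 * sqrt(Q * R)
Compute Q * R = 8 * 103.2 = 825.6
Compute sqrt(825.6) = 28.7333
d_c = 0.141 * 28.7333 = 4.051

4.051 m


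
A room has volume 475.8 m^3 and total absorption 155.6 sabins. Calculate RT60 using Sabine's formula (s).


Given values:
  V = 475.8 m^3
  A = 155.6 sabins
Formula: RT60 = 0.161 * V / A
Numerator: 0.161 * 475.8 = 76.6038
RT60 = 76.6038 / 155.6 = 0.492

0.492 s


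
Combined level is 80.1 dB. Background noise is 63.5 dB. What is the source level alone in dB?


Given values:
  L_total = 80.1 dB, L_bg = 63.5 dB
Formula: L_source = 10 * log10(10^(L_total/10) - 10^(L_bg/10))
Convert to linear:
  10^(80.1/10) = 102329299.2281
  10^(63.5/10) = 2238721.1386
Difference: 102329299.2281 - 2238721.1386 = 100090578.0895
L_source = 10 * log10(100090578.0895) = 80.0

80.0 dB


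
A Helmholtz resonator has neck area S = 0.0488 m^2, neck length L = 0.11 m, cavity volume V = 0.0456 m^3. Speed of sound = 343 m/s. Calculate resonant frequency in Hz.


Given values:
  S = 0.0488 m^2, L = 0.11 m, V = 0.0456 m^3, c = 343 m/s
Formula: f = (c / (2*pi)) * sqrt(S / (V * L))
Compute V * L = 0.0456 * 0.11 = 0.005016
Compute S / (V * L) = 0.0488 / 0.005016 = 9.7289
Compute sqrt(9.7289) = 3.119118
Compute c / (2*pi) = 343 / 6.283185 = 54.590148
f = 54.590148 * 3.119118 = 170.27

170.27 Hz


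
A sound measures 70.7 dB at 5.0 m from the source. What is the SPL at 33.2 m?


Given values:
  SPL1 = 70.7 dB, r1 = 5.0 m, r2 = 33.2 m
Formula: SPL2 = SPL1 - 20 * log10(r2 / r1)
Compute ratio: r2 / r1 = 33.2 / 5.0 = 6.64
Compute log10: log10(6.64) = 0.822168
Compute drop: 20 * 0.822168 = 16.4434
SPL2 = 70.7 - 16.4434 = 54.26

54.26 dB


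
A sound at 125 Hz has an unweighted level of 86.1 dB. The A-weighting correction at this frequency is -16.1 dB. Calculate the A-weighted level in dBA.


Given values:
  SPL = 86.1 dB
  A-weighting at 125 Hz = -16.1 dB
Formula: L_A = SPL + A_weight
L_A = 86.1 + (-16.1)
L_A = 70.0

70.0 dBA


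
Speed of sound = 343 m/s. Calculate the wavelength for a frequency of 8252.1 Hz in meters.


Given values:
  c = 343 m/s, f = 8252.1 Hz
Formula: lambda = c / f
lambda = 343 / 8252.1
lambda = 0.0416

0.0416 m


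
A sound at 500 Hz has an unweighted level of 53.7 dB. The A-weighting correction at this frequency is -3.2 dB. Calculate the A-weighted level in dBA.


Given values:
  SPL = 53.7 dB
  A-weighting at 500 Hz = -3.2 dB
Formula: L_A = SPL + A_weight
L_A = 53.7 + (-3.2)
L_A = 50.5

50.5 dBA


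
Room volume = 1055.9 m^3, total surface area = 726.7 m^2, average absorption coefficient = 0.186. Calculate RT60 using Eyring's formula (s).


Given values:
  V = 1055.9 m^3, S = 726.7 m^2, alpha = 0.186
Formula: RT60 = 0.161 * V / (-S * ln(1 - alpha))
Compute ln(1 - 0.186) = ln(0.814) = -0.205795
Denominator: -726.7 * -0.205795 = 149.5512
Numerator: 0.161 * 1055.9 = 169.9999
RT60 = 169.9999 / 149.5512 = 1.137

1.137 s


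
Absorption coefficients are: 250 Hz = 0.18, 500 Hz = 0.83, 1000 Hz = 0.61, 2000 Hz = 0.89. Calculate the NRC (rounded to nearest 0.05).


Given values:
  a_250 = 0.18, a_500 = 0.83
  a_1000 = 0.61, a_2000 = 0.89
Formula: NRC = (a250 + a500 + a1000 + a2000) / 4
Sum = 0.18 + 0.83 + 0.61 + 0.89 = 2.51
NRC = 2.51 / 4 = 0.6275
Rounded to nearest 0.05: 0.65

0.65


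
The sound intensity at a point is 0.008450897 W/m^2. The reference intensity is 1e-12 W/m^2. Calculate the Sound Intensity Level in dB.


Given values:
  I = 0.008450897 W/m^2
  I_ref = 1e-12 W/m^2
Formula: SIL = 10 * log10(I / I_ref)
Compute ratio: I / I_ref = 8450897000
Compute log10: log10(8450897000) = 9.926903
Multiply: SIL = 10 * 9.926903 = 99.27

99.27 dB


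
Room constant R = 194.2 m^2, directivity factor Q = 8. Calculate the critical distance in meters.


Given values:
  R = 194.2 m^2, Q = 8
Formula: d_c = 0.141 * sqrt(Q * R)
Compute Q * R = 8 * 194.2 = 1553.6
Compute sqrt(1553.6) = 39.4157
d_c = 0.141 * 39.4157 = 5.558

5.558 m


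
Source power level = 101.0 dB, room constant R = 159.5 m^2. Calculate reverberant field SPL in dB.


Given values:
  Lw = 101.0 dB, R = 159.5 m^2
Formula: SPL = Lw + 10 * log10(4 / R)
Compute 4 / R = 4 / 159.5 = 0.025078
Compute 10 * log10(0.025078) = -16.0071
SPL = 101.0 + (-16.0071) = 84.99

84.99 dB


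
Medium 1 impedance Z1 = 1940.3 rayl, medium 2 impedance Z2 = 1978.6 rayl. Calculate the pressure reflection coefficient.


Given values:
  Z1 = 1940.3 rayl, Z2 = 1978.6 rayl
Formula: R = (Z2 - Z1) / (Z2 + Z1)
Numerator: Z2 - Z1 = 1978.6 - 1940.3 = 38.3
Denominator: Z2 + Z1 = 1978.6 + 1940.3 = 3918.9
R = 38.3 / 3918.9 = 0.0098

0.0098


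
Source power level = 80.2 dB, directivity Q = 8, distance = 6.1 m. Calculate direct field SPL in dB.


Given values:
  Lw = 80.2 dB, Q = 8, r = 6.1 m
Formula: SPL = Lw + 10 * log10(Q / (4 * pi * r^2))
Compute 4 * pi * r^2 = 4 * pi * 6.1^2 = 467.5947
Compute Q / denom = 8 / 467.5947 = 0.01710883
Compute 10 * log10(0.01710883) = -17.6678
SPL = 80.2 + (-17.6678) = 62.53

62.53 dB


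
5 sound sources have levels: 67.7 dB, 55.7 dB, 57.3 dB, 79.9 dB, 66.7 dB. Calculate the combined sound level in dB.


Formula: L_total = 10 * log10( sum(10^(Li/10)) )
  Source 1: 10^(67.7/10) = 5888436.5536
  Source 2: 10^(55.7/10) = 371535.2291
  Source 3: 10^(57.3/10) = 537031.7964
  Source 4: 10^(79.9/10) = 97723722.0956
  Source 5: 10^(66.7/10) = 4677351.4129
Sum of linear values = 109198077.0876
L_total = 10 * log10(109198077.0876) = 80.38

80.38 dB


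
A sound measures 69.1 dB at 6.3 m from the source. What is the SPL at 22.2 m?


Given values:
  SPL1 = 69.1 dB, r1 = 6.3 m, r2 = 22.2 m
Formula: SPL2 = SPL1 - 20 * log10(r2 / r1)
Compute ratio: r2 / r1 = 22.2 / 6.3 = 3.5238
Compute log10: log10(3.5238) = 0.547011
Compute drop: 20 * 0.547011 = 10.9402
SPL2 = 69.1 - 10.9402 = 58.16

58.16 dB


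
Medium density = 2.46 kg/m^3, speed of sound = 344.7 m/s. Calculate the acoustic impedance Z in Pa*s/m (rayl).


Given values:
  rho = 2.46 kg/m^3
  c = 344.7 m/s
Formula: Z = rho * c
Z = 2.46 * 344.7
Z = 847.96

847.96 rayl


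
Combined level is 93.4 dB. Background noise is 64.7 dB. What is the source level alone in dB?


Given values:
  L_total = 93.4 dB, L_bg = 64.7 dB
Formula: L_source = 10 * log10(10^(L_total/10) - 10^(L_bg/10))
Convert to linear:
  10^(93.4/10) = 2187761623.9496
  10^(64.7/10) = 2951209.2267
Difference: 2187761623.9496 - 2951209.2267 = 2184810414.7229
L_source = 10 * log10(2184810414.7229) = 93.39

93.39 dB


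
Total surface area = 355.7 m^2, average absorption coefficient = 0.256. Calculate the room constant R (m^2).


Given values:
  S = 355.7 m^2, alpha = 0.256
Formula: R = S * alpha / (1 - alpha)
Numerator: 355.7 * 0.256 = 91.0592
Denominator: 1 - 0.256 = 0.744
R = 91.0592 / 0.744 = 122.39

122.39 m^2


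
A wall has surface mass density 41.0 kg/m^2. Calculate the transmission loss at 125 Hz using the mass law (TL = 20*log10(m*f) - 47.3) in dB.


Given values:
  m = 41.0 kg/m^2, f = 125 Hz
Formula: TL = 20 * log10(m * f) - 47.3
Compute m * f = 41.0 * 125 = 5125.0
Compute log10(5125.0) = 3.709694
Compute 20 * 3.709694 = 74.1939
TL = 74.1939 - 47.3 = 26.89

26.89 dB


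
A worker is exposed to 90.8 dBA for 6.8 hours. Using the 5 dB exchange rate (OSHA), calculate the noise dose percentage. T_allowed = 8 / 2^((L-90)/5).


Given values:
  L = 90.8 dBA, T = 6.8 hours
Formula: T_allowed = 8 / 2^((L - 90) / 5)
Compute exponent: (90.8 - 90) / 5 = 0.16
Compute 2^(0.16) = 1.117287
T_allowed = 8 / 1.117287 = 7.160201 hours
Dose = (T / T_allowed) * 100
Dose = (6.8 / 7.160201) * 100 = 94.97

94.97 %


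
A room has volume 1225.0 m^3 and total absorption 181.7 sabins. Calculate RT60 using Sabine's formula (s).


Given values:
  V = 1225.0 m^3
  A = 181.7 sabins
Formula: RT60 = 0.161 * V / A
Numerator: 0.161 * 1225.0 = 197.225
RT60 = 197.225 / 181.7 = 1.085

1.085 s


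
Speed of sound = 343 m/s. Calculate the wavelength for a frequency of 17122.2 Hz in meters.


Given values:
  c = 343 m/s, f = 17122.2 Hz
Formula: lambda = c / f
lambda = 343 / 17122.2
lambda = 0.02

0.02 m


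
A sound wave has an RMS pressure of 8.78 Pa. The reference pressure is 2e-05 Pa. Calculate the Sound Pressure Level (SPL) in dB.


Given values:
  p = 8.78 Pa
  p_ref = 2e-05 Pa
Formula: SPL = 20 * log10(p / p_ref)
Compute ratio: p / p_ref = 8.78 / 2e-05 = 439000
Compute log10: log10(439000) = 5.642465
Multiply: SPL = 20 * 5.642465 = 112.85

112.85 dB


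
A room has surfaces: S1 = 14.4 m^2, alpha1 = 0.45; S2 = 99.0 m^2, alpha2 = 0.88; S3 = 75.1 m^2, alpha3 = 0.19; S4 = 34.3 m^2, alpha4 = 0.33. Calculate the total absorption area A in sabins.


Given surfaces:
  Surface 1: 14.4 * 0.45 = 6.48
  Surface 2: 99.0 * 0.88 = 87.12
  Surface 3: 75.1 * 0.19 = 14.269
  Surface 4: 34.3 * 0.33 = 11.319
Formula: A = sum(Si * alpha_i)
A = 6.48 + 87.12 + 14.269 + 11.319
A = 119.19

119.19 sabins


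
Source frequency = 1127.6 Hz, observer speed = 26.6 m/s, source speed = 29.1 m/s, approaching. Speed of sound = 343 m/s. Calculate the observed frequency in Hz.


Given values:
  f_s = 1127.6 Hz, v_o = 26.6 m/s, v_s = 29.1 m/s
  Direction: approaching
Formula: f_o = f_s * (c + v_o) / (c - v_s)
Numerator: c + v_o = 343 + 26.6 = 369.6
Denominator: c - v_s = 343 - 29.1 = 313.9
f_o = 1127.6 * 369.6 / 313.9 = 1327.69

1327.69 Hz


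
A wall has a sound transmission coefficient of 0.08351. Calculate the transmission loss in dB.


Given values:
  tau = 0.08351
Formula: TL = 10 * log10(1 / tau)
Compute 1 / tau = 1 / 0.08351 = 11.9746
Compute log10(11.9746) = 1.078261
TL = 10 * 1.078261 = 10.78

10.78 dB


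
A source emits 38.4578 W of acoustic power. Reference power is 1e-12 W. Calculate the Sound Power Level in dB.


Given values:
  W = 38.4578 W
  W_ref = 1e-12 W
Formula: SWL = 10 * log10(W / W_ref)
Compute ratio: W / W_ref = 38457800000000
Compute log10: log10(38457800000000) = 13.584984
Multiply: SWL = 10 * 13.584984 = 135.85

135.85 dB


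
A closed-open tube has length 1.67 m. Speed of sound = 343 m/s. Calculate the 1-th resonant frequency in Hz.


Given values:
  Tube type: closed-open, L = 1.67 m, c = 343 m/s, n = 1
Formula: f_n = (2n - 1) * c / (4 * L)
Compute 2n - 1 = 2*1 - 1 = 1
Compute 4 * L = 4 * 1.67 = 6.68
f = 1 * 343 / 6.68
f = 51.35

51.35 Hz


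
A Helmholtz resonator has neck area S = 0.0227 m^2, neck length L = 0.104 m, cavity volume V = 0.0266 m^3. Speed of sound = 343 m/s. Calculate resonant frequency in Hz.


Given values:
  S = 0.0227 m^2, L = 0.104 m, V = 0.0266 m^3, c = 343 m/s
Formula: f = (c / (2*pi)) * sqrt(S / (V * L))
Compute V * L = 0.0266 * 0.104 = 0.0027664
Compute S / (V * L) = 0.0227 / 0.0027664 = 8.2056
Compute sqrt(8.2056) = 2.864542
Compute c / (2*pi) = 343 / 6.283185 = 54.590148
f = 54.590148 * 2.864542 = 156.38

156.38 Hz


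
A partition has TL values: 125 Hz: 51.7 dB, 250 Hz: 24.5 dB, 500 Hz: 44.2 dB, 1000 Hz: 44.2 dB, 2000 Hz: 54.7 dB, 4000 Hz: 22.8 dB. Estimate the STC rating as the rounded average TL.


Given TL values at each frequency:
  125 Hz: 51.7 dB
  250 Hz: 24.5 dB
  500 Hz: 44.2 dB
  1000 Hz: 44.2 dB
  2000 Hz: 54.7 dB
  4000 Hz: 22.8 dB
Formula: STC ~ round(average of TL values)
Sum = 51.7 + 24.5 + 44.2 + 44.2 + 54.7 + 22.8 = 242.1
Average = 242.1 / 6 = 40.35
Rounded: 40

40


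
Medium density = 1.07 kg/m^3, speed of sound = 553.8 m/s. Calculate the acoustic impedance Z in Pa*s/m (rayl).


Given values:
  rho = 1.07 kg/m^3
  c = 553.8 m/s
Formula: Z = rho * c
Z = 1.07 * 553.8
Z = 592.57

592.57 rayl


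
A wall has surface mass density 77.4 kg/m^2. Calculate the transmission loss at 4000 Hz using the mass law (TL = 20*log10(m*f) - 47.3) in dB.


Given values:
  m = 77.4 kg/m^2, f = 4000 Hz
Formula: TL = 20 * log10(m * f) - 47.3
Compute m * f = 77.4 * 4000 = 309600.0
Compute log10(309600.0) = 5.490801
Compute 20 * 5.490801 = 109.816
TL = 109.816 - 47.3 = 62.52

62.52 dB


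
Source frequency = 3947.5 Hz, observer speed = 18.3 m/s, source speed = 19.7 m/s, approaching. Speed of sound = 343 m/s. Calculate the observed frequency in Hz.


Given values:
  f_s = 3947.5 Hz, v_o = 18.3 m/s, v_s = 19.7 m/s
  Direction: approaching
Formula: f_o = f_s * (c + v_o) / (c - v_s)
Numerator: c + v_o = 343 + 18.3 = 361.3
Denominator: c - v_s = 343 - 19.7 = 323.3
f_o = 3947.5 * 361.3 / 323.3 = 4411.48

4411.48 Hz


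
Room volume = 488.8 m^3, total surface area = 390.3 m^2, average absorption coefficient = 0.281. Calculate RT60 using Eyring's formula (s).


Given values:
  V = 488.8 m^3, S = 390.3 m^2, alpha = 0.281
Formula: RT60 = 0.161 * V / (-S * ln(1 - alpha))
Compute ln(1 - 0.281) = ln(0.719) = -0.329894
Denominator: -390.3 * -0.329894 = 128.7576
Numerator: 0.161 * 488.8 = 78.6968
RT60 = 78.6968 / 128.7576 = 0.611

0.611 s


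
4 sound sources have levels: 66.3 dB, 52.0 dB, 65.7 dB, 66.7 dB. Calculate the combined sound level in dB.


Formula: L_total = 10 * log10( sum(10^(Li/10)) )
  Source 1: 10^(66.3/10) = 4265795.188
  Source 2: 10^(52.0/10) = 158489.3192
  Source 3: 10^(65.7/10) = 3715352.291
  Source 4: 10^(66.7/10) = 4677351.4129
Sum of linear values = 12816988.2111
L_total = 10 * log10(12816988.2111) = 71.08

71.08 dB


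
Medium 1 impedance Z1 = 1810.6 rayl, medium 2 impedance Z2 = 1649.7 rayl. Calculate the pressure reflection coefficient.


Given values:
  Z1 = 1810.6 rayl, Z2 = 1649.7 rayl
Formula: R = (Z2 - Z1) / (Z2 + Z1)
Numerator: Z2 - Z1 = 1649.7 - 1810.6 = -160.9
Denominator: Z2 + Z1 = 1649.7 + 1810.6 = 3460.3
R = -160.9 / 3460.3 = -0.0465

-0.0465


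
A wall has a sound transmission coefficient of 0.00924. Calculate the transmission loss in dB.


Given values:
  tau = 0.00924
Formula: TL = 10 * log10(1 / tau)
Compute 1 / tau = 1 / 0.00924 = 108.2251
Compute log10(108.2251) = 2.034328
TL = 10 * 2.034328 = 20.34

20.34 dB


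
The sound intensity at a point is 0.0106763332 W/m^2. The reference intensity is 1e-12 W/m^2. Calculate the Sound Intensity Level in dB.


Given values:
  I = 0.0106763332 W/m^2
  I_ref = 1e-12 W/m^2
Formula: SIL = 10 * log10(I / I_ref)
Compute ratio: I / I_ref = 10676333200
Compute log10: log10(10676333200) = 10.028422
Multiply: SIL = 10 * 10.028422 = 100.28

100.28 dB


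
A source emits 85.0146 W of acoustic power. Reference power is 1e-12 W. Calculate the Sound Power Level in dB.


Given values:
  W = 85.0146 W
  W_ref = 1e-12 W
Formula: SWL = 10 * log10(W / W_ref)
Compute ratio: W / W_ref = 85014600000000
Compute log10: log10(85014600000000) = 13.929494
Multiply: SWL = 10 * 13.929494 = 139.29

139.29 dB


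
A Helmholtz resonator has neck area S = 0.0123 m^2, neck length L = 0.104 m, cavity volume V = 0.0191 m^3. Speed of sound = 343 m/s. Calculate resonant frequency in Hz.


Given values:
  S = 0.0123 m^2, L = 0.104 m, V = 0.0191 m^3, c = 343 m/s
Formula: f = (c / (2*pi)) * sqrt(S / (V * L))
Compute V * L = 0.0191 * 0.104 = 0.0019864
Compute S / (V * L) = 0.0123 / 0.0019864 = 6.1921
Compute sqrt(6.1921) = 2.488393
Compute c / (2*pi) = 343 / 6.283185 = 54.590148
f = 54.590148 * 2.488393 = 135.84

135.84 Hz


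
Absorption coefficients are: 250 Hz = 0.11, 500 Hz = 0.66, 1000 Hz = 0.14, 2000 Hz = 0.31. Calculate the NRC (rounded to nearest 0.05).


Given values:
  a_250 = 0.11, a_500 = 0.66
  a_1000 = 0.14, a_2000 = 0.31
Formula: NRC = (a250 + a500 + a1000 + a2000) / 4
Sum = 0.11 + 0.66 + 0.14 + 0.31 = 1.22
NRC = 1.22 / 4 = 0.305
Rounded to nearest 0.05: 0.3

0.3


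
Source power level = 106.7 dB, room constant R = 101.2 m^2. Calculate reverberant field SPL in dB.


Given values:
  Lw = 106.7 dB, R = 101.2 m^2
Formula: SPL = Lw + 10 * log10(4 / R)
Compute 4 / R = 4 / 101.2 = 0.039526
Compute 10 * log10(0.039526) = -14.0312
SPL = 106.7 + (-14.0312) = 92.67

92.67 dB


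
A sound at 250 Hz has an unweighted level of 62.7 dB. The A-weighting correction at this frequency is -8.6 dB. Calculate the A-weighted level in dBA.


Given values:
  SPL = 62.7 dB
  A-weighting at 250 Hz = -8.6 dB
Formula: L_A = SPL + A_weight
L_A = 62.7 + (-8.6)
L_A = 54.1

54.1 dBA


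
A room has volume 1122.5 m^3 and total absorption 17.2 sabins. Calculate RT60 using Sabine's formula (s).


Given values:
  V = 1122.5 m^3
  A = 17.2 sabins
Formula: RT60 = 0.161 * V / A
Numerator: 0.161 * 1122.5 = 180.7225
RT60 = 180.7225 / 17.2 = 10.507

10.507 s


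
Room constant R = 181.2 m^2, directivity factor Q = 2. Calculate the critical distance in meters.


Given values:
  R = 181.2 m^2, Q = 2
Formula: d_c = 0.141 * sqrt(Q * R)
Compute Q * R = 2 * 181.2 = 362.4
Compute sqrt(362.4) = 19.0368
d_c = 0.141 * 19.0368 = 2.684

2.684 m


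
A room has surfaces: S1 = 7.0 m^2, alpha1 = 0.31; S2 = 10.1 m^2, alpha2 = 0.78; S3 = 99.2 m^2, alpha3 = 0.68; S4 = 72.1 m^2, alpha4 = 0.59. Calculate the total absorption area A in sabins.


Given surfaces:
  Surface 1: 7.0 * 0.31 = 2.17
  Surface 2: 10.1 * 0.78 = 7.878
  Surface 3: 99.2 * 0.68 = 67.456
  Surface 4: 72.1 * 0.59 = 42.539
Formula: A = sum(Si * alpha_i)
A = 2.17 + 7.878 + 67.456 + 42.539
A = 120.04

120.04 sabins


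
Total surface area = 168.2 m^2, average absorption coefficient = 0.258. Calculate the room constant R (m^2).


Given values:
  S = 168.2 m^2, alpha = 0.258
Formula: R = S * alpha / (1 - alpha)
Numerator: 168.2 * 0.258 = 43.3956
Denominator: 1 - 0.258 = 0.742
R = 43.3956 / 0.742 = 58.48

58.48 m^2


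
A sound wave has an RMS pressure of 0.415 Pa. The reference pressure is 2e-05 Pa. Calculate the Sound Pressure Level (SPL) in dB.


Given values:
  p = 0.415 Pa
  p_ref = 2e-05 Pa
Formula: SPL = 20 * log10(p / p_ref)
Compute ratio: p / p_ref = 0.415 / 2e-05 = 20750
Compute log10: log10(20750) = 4.317018
Multiply: SPL = 20 * 4.317018 = 86.34

86.34 dB


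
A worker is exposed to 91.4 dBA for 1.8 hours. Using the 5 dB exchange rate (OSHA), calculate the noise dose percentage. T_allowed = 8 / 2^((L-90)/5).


Given values:
  L = 91.4 dBA, T = 1.8 hours
Formula: T_allowed = 8 / 2^((L - 90) / 5)
Compute exponent: (91.4 - 90) / 5 = 0.28
Compute 2^(0.28) = 1.214195
T_allowed = 8 / 1.214195 = 6.588728 hours
Dose = (T / T_allowed) * 100
Dose = (1.8 / 6.588728) * 100 = 27.32

27.32 %


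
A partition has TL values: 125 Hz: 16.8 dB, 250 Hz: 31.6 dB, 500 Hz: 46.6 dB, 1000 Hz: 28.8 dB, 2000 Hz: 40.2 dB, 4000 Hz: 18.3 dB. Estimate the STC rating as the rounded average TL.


Given TL values at each frequency:
  125 Hz: 16.8 dB
  250 Hz: 31.6 dB
  500 Hz: 46.6 dB
  1000 Hz: 28.8 dB
  2000 Hz: 40.2 dB
  4000 Hz: 18.3 dB
Formula: STC ~ round(average of TL values)
Sum = 16.8 + 31.6 + 46.6 + 28.8 + 40.2 + 18.3 = 182.3
Average = 182.3 / 6 = 30.38
Rounded: 30

30


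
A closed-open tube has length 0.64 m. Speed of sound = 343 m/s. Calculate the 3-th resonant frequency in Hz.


Given values:
  Tube type: closed-open, L = 0.64 m, c = 343 m/s, n = 3
Formula: f_n = (2n - 1) * c / (4 * L)
Compute 2n - 1 = 2*3 - 1 = 5
Compute 4 * L = 4 * 0.64 = 2.56
f = 5 * 343 / 2.56
f = 669.92

669.92 Hz


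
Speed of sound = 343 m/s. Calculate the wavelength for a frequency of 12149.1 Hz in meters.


Given values:
  c = 343 m/s, f = 12149.1 Hz
Formula: lambda = c / f
lambda = 343 / 12149.1
lambda = 0.0282

0.0282 m


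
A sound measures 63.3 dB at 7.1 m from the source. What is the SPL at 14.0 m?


Given values:
  SPL1 = 63.3 dB, r1 = 7.1 m, r2 = 14.0 m
Formula: SPL2 = SPL1 - 20 * log10(r2 / r1)
Compute ratio: r2 / r1 = 14.0 / 7.1 = 1.9718
Compute log10: log10(1.9718) = 0.294863
Compute drop: 20 * 0.294863 = 5.8973
SPL2 = 63.3 - 5.8973 = 57.4

57.4 dB


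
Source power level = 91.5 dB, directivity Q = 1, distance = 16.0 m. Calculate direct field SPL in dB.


Given values:
  Lw = 91.5 dB, Q = 1, r = 16.0 m
Formula: SPL = Lw + 10 * log10(Q / (4 * pi * r^2))
Compute 4 * pi * r^2 = 4 * pi * 16.0^2 = 3216.9909
Compute Q / denom = 1 / 3216.9909 = 0.00031085
Compute 10 * log10(0.00031085) = -35.0745
SPL = 91.5 + (-35.0745) = 56.43

56.43 dB


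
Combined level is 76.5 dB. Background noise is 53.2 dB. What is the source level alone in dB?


Given values:
  L_total = 76.5 dB, L_bg = 53.2 dB
Formula: L_source = 10 * log10(10^(L_total/10) - 10^(L_bg/10))
Convert to linear:
  10^(76.5/10) = 44668359.2151
  10^(53.2/10) = 208929.6131
Difference: 44668359.2151 - 208929.6131 = 44459429.602
L_source = 10 * log10(44459429.602) = 76.48

76.48 dB


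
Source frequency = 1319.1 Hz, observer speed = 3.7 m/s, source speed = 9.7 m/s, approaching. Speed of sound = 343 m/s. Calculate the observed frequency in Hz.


Given values:
  f_s = 1319.1 Hz, v_o = 3.7 m/s, v_s = 9.7 m/s
  Direction: approaching
Formula: f_o = f_s * (c + v_o) / (c - v_s)
Numerator: c + v_o = 343 + 3.7 = 346.7
Denominator: c - v_s = 343 - 9.7 = 333.3
f_o = 1319.1 * 346.7 / 333.3 = 1372.13

1372.13 Hz


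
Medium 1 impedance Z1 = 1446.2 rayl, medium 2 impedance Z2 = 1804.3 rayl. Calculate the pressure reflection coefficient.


Given values:
  Z1 = 1446.2 rayl, Z2 = 1804.3 rayl
Formula: R = (Z2 - Z1) / (Z2 + Z1)
Numerator: Z2 - Z1 = 1804.3 - 1446.2 = 358.1
Denominator: Z2 + Z1 = 1804.3 + 1446.2 = 3250.5
R = 358.1 / 3250.5 = 0.1102

0.1102


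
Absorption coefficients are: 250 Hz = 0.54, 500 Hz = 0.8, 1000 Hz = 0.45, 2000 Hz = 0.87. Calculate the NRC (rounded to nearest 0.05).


Given values:
  a_250 = 0.54, a_500 = 0.8
  a_1000 = 0.45, a_2000 = 0.87
Formula: NRC = (a250 + a500 + a1000 + a2000) / 4
Sum = 0.54 + 0.8 + 0.45 + 0.87 = 2.66
NRC = 2.66 / 4 = 0.665
Rounded to nearest 0.05: 0.65

0.65


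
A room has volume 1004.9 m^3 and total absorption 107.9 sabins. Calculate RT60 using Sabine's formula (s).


Given values:
  V = 1004.9 m^3
  A = 107.9 sabins
Formula: RT60 = 0.161 * V / A
Numerator: 0.161 * 1004.9 = 161.7889
RT60 = 161.7889 / 107.9 = 1.499

1.499 s


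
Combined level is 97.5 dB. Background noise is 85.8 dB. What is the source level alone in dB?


Given values:
  L_total = 97.5 dB, L_bg = 85.8 dB
Formula: L_source = 10 * log10(10^(L_total/10) - 10^(L_bg/10))
Convert to linear:
  10^(97.5/10) = 5623413251.9035
  10^(85.8/10) = 380189396.3206
Difference: 5623413251.9035 - 380189396.3206 = 5243223855.5829
L_source = 10 * log10(5243223855.5829) = 97.2

97.2 dB


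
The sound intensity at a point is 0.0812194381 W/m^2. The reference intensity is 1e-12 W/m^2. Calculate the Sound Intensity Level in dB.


Given values:
  I = 0.0812194381 W/m^2
  I_ref = 1e-12 W/m^2
Formula: SIL = 10 * log10(I / I_ref)
Compute ratio: I / I_ref = 81219438100
Compute log10: log10(81219438100) = 10.90966
Multiply: SIL = 10 * 10.90966 = 109.1

109.1 dB


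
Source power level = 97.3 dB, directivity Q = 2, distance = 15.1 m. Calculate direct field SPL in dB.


Given values:
  Lw = 97.3 dB, Q = 2, r = 15.1 m
Formula: SPL = Lw + 10 * log10(Q / (4 * pi * r^2))
Compute 4 * pi * r^2 = 4 * pi * 15.1^2 = 2865.2582
Compute Q / denom = 2 / 2865.2582 = 0.00069802
Compute 10 * log10(0.00069802) = -31.5613
SPL = 97.3 + (-31.5613) = 65.74

65.74 dB


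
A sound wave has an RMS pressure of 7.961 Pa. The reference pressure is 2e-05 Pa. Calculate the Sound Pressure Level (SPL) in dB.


Given values:
  p = 7.961 Pa
  p_ref = 2e-05 Pa
Formula: SPL = 20 * log10(p / p_ref)
Compute ratio: p / p_ref = 7.961 / 2e-05 = 398050
Compute log10: log10(398050) = 5.599938
Multiply: SPL = 20 * 5.599938 = 112.0

112.0 dB


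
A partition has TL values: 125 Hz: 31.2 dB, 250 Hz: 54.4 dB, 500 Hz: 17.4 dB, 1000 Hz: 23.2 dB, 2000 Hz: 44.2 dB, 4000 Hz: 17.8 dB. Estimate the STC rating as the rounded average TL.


Given TL values at each frequency:
  125 Hz: 31.2 dB
  250 Hz: 54.4 dB
  500 Hz: 17.4 dB
  1000 Hz: 23.2 dB
  2000 Hz: 44.2 dB
  4000 Hz: 17.8 dB
Formula: STC ~ round(average of TL values)
Sum = 31.2 + 54.4 + 17.4 + 23.2 + 44.2 + 17.8 = 188.2
Average = 188.2 / 6 = 31.37
Rounded: 31

31


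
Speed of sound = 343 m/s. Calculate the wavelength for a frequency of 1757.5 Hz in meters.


Given values:
  c = 343 m/s, f = 1757.5 Hz
Formula: lambda = c / f
lambda = 343 / 1757.5
lambda = 0.1952

0.1952 m


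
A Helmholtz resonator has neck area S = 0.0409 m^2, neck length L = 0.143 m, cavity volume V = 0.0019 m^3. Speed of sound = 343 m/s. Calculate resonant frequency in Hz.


Given values:
  S = 0.0409 m^2, L = 0.143 m, V = 0.0019 m^3, c = 343 m/s
Formula: f = (c / (2*pi)) * sqrt(S / (V * L))
Compute V * L = 0.0019 * 0.143 = 0.0002717
Compute S / (V * L) = 0.0409 / 0.0002717 = 150.5337
Compute sqrt(150.5337) = 12.269218
Compute c / (2*pi) = 343 / 6.283185 = 54.590148
f = 54.590148 * 12.269218 = 669.78

669.78 Hz


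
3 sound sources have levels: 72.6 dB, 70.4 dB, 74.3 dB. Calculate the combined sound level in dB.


Formula: L_total = 10 * log10( sum(10^(Li/10)) )
  Source 1: 10^(72.6/10) = 18197008.5861
  Source 2: 10^(70.4/10) = 10964781.9614
  Source 3: 10^(74.3/10) = 26915348.0393
Sum of linear values = 56077138.5868
L_total = 10 * log10(56077138.5868) = 77.49

77.49 dB


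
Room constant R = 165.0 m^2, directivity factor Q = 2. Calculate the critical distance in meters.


Given values:
  R = 165.0 m^2, Q = 2
Formula: d_c = 0.141 * sqrt(Q * R)
Compute Q * R = 2 * 165.0 = 330.0
Compute sqrt(330.0) = 18.1659
d_c = 0.141 * 18.1659 = 2.561

2.561 m


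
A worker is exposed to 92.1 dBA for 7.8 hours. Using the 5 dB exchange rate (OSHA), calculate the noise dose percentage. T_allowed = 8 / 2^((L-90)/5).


Given values:
  L = 92.1 dBA, T = 7.8 hours
Formula: T_allowed = 8 / 2^((L - 90) / 5)
Compute exponent: (92.1 - 90) / 5 = 0.42
Compute 2^(0.42) = 1.337928
T_allowed = 8 / 1.337928 = 5.979395 hours
Dose = (T / T_allowed) * 100
Dose = (7.8 / 5.979395) * 100 = 130.45

130.45 %


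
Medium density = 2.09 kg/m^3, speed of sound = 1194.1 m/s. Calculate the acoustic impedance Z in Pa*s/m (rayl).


Given values:
  rho = 2.09 kg/m^3
  c = 1194.1 m/s
Formula: Z = rho * c
Z = 2.09 * 1194.1
Z = 2495.67

2495.67 rayl


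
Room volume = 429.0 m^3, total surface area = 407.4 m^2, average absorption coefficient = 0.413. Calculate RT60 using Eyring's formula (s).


Given values:
  V = 429.0 m^3, S = 407.4 m^2, alpha = 0.413
Formula: RT60 = 0.161 * V / (-S * ln(1 - alpha))
Compute ln(1 - 0.413) = ln(0.587) = -0.53273
Denominator: -407.4 * -0.53273 = 217.0342
Numerator: 0.161 * 429.0 = 69.069
RT60 = 69.069 / 217.0342 = 0.318

0.318 s


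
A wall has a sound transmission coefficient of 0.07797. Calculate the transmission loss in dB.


Given values:
  tau = 0.07797
Formula: TL = 10 * log10(1 / tau)
Compute 1 / tau = 1 / 0.07797 = 12.8254
Compute log10(12.8254) = 1.108071
TL = 10 * 1.108071 = 11.08

11.08 dB


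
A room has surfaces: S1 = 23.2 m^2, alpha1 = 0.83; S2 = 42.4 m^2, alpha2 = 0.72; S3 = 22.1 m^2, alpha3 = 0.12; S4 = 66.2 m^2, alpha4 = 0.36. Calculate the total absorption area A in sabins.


Given surfaces:
  Surface 1: 23.2 * 0.83 = 19.256
  Surface 2: 42.4 * 0.72 = 30.528
  Surface 3: 22.1 * 0.12 = 2.652
  Surface 4: 66.2 * 0.36 = 23.832
Formula: A = sum(Si * alpha_i)
A = 19.256 + 30.528 + 2.652 + 23.832
A = 76.27

76.27 sabins


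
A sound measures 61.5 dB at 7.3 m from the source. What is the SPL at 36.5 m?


Given values:
  SPL1 = 61.5 dB, r1 = 7.3 m, r2 = 36.5 m
Formula: SPL2 = SPL1 - 20 * log10(r2 / r1)
Compute ratio: r2 / r1 = 36.5 / 7.3 = 5.0
Compute log10: log10(5.0) = 0.69897
Compute drop: 20 * 0.69897 = 13.9794
SPL2 = 61.5 - 13.9794 = 47.52

47.52 dB


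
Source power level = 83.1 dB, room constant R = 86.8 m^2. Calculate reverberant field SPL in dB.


Given values:
  Lw = 83.1 dB, R = 86.8 m^2
Formula: SPL = Lw + 10 * log10(4 / R)
Compute 4 / R = 4 / 86.8 = 0.046083
Compute 10 * log10(0.046083) = -13.3646
SPL = 83.1 + (-13.3646) = 69.74

69.74 dB


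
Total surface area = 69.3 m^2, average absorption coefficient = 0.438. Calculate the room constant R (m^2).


Given values:
  S = 69.3 m^2, alpha = 0.438
Formula: R = S * alpha / (1 - alpha)
Numerator: 69.3 * 0.438 = 30.3534
Denominator: 1 - 0.438 = 0.562
R = 30.3534 / 0.562 = 54.01

54.01 m^2


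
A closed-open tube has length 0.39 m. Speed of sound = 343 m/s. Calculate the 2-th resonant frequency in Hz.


Given values:
  Tube type: closed-open, L = 0.39 m, c = 343 m/s, n = 2
Formula: f_n = (2n - 1) * c / (4 * L)
Compute 2n - 1 = 2*2 - 1 = 3
Compute 4 * L = 4 * 0.39 = 1.56
f = 3 * 343 / 1.56
f = 659.62

659.62 Hz


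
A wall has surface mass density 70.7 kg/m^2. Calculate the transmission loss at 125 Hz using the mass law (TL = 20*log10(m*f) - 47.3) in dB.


Given values:
  m = 70.7 kg/m^2, f = 125 Hz
Formula: TL = 20 * log10(m * f) - 47.3
Compute m * f = 70.7 * 125 = 8837.5
Compute log10(8837.5) = 3.946329
Compute 20 * 3.946329 = 78.9266
TL = 78.9266 - 47.3 = 31.63

31.63 dB


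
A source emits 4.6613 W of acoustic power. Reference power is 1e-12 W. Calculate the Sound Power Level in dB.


Given values:
  W = 4.6613 W
  W_ref = 1e-12 W
Formula: SWL = 10 * log10(W / W_ref)
Compute ratio: W / W_ref = 4661300000000
Compute log10: log10(4661300000000) = 12.668507
Multiply: SWL = 10 * 12.668507 = 126.69

126.69 dB


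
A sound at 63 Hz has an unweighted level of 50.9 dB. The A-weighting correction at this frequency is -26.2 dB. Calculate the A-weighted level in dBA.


Given values:
  SPL = 50.9 dB
  A-weighting at 63 Hz = -26.2 dB
Formula: L_A = SPL + A_weight
L_A = 50.9 + (-26.2)
L_A = 24.7

24.7 dBA
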